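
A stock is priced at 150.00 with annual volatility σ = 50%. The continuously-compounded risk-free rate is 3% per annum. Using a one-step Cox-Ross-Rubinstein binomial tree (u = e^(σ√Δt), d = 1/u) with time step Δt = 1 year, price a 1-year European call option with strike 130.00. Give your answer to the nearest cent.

CRR parameters: u = e^(σ√Δt) = e^(0.5·√1) = 1.6487, d = 1/u = 0.6065
Per-period rate: rΔt = 0.03·1 = 0.03, so R = e^0.03 = 1.0305
Risk-neutral probability p = (e^0.03 − 0.6065)/(1.6487 − 0.6065) = 0.4239/1.0422 = 0.4068
Terminal stock prices: S_u = 247.3, S_d = 90.98
Terminal payoffs (S − K): max(117.3, 0) = 117.3, max(-39.02, 0) = 0
Node 0 (S = 150): V_0 = e^(−0.03)·[0.4068·117.3082 + 0.5932·0.0000] = 46.3063

46.31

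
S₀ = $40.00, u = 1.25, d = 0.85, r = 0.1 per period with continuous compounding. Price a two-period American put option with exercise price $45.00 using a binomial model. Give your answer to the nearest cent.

$5.00

Risk-neutral probability p = (e^0.1 − 0.85)/(1.25 − 0.85) = 0.2552/0.4000 = 0.6379
Terminal stock prices: S_uu = 62.5, S_ud = 42.5, S_dd = 28.9
Terminal payoffs (K − S): max(-17.5, 0) = 0, max(2.5, 0) = 2.5, max(16.1, 0) = 16.1
Node u (S = 50): continuation = e^(−0.1)·[0.6379·0.0000 + 0.3621·2.5000] = 0.8190; exercise value = 0.0000 ≤ continuation, so V_u = 0.8190
Node d (S = 34): continuation = e^(−0.1)·[0.6379·2.5000 + 0.3621·16.1000] = 6.7177; exercise value = 11.0000 > continuation, so V_d = 11.0000 (exercise)
Node 0 (S = 40): continuation = e^(−0.1)·[0.6379·0.8190 + 0.3621·11.0000] = 4.0766; exercise value = 5.0000 > continuation, so V_0 = 5.0000 (exercise)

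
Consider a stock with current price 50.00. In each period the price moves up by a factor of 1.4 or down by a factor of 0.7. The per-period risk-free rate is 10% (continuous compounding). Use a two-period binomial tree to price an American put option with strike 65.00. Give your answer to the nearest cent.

15.00

Risk-neutral probability p = (e^0.1 − 0.7)/(1.4 − 0.7) = 0.4052/0.7000 = 0.5788
Terminal stock prices: S_uu = 98, S_ud = 49, S_dd = 24.5
Terminal payoffs (K − S): max(-33, 0) = 0, max(16, 0) = 16, max(40.5, 0) = 40.5
Node u (S = 70): continuation = e^(−0.1)·[0.5788·0.0000 + 0.4212·16.0000] = 6.0977; exercise value = 0.0000 ≤ continuation, so V_u = 6.0977
Node d (S = 35): continuation = e^(−0.1)·[0.5788·16.0000 + 0.4212·40.5000] = 23.8144; exercise value = 30.0000 > continuation, so V_d = 30.0000 (exercise)
Node 0 (S = 50): continuation = e^(−0.1)·[0.5788·6.0977 + 0.4212·30.0000] = 14.6267; exercise value = 15.0000 > continuation, so V_0 = 15.0000 (exercise)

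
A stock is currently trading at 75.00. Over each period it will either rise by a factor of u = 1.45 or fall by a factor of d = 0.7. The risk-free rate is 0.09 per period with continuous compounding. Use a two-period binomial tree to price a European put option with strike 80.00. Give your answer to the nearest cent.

9.75

Risk-neutral probability p = (e^0.09 − 0.7)/(1.45 − 0.7) = 0.3942/0.7500 = 0.5256
Terminal stock prices: S_uu = 157.7, S_ud = 76.12, S_dd = 36.75
Terminal payoffs (K − S): max(-77.69, 0) = 0, max(3.875, 0) = 3.875, max(43.25, 0) = 43.25
Node u (S = 108.8): V_u = e^(−0.09)·[0.5256·0.0000 + 0.4744·3.8750] = 1.6802
Node d (S = 52.5): V_d = e^(−0.09)·[0.5256·3.8750 + 0.4744·43.2500] = 20.6145
Node 0 (S = 75): V_0 = e^(−0.09)·[0.5256·1.6802 + 0.4744·20.6145] = 9.7455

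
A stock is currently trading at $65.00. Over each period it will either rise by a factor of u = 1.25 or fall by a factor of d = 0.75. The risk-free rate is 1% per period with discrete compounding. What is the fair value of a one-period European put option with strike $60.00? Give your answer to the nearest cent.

Risk-neutral probability p = (1 + 0.01 − 0.75)/(1.25 − 0.75) = 0.2600/0.5000 = 0.5200
Terminal stock prices: S_u = 81.25, S_d = 48.75
Terminal payoffs (K − S): max(-21.25, 0) = 0, max(11.25, 0) = 11.25
Node 0 (S = 65): V_0 = 1/1.01·[0.5200·0.0000 + 0.4800·11.2500] = 5.3465

$5.35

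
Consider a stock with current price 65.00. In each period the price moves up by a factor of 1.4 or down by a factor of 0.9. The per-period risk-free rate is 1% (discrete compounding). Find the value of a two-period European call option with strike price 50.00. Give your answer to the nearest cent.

Risk-neutral probability p = (1 + 0.01 − 0.9)/(1.4 − 0.9) = 0.1100/0.5000 = 0.2200
Terminal stock prices: S_uu = 127.4, S_ud = 81.9, S_dd = 52.65
Terminal payoffs (S − K): max(77.4, 0) = 77.4, max(31.9, 0) = 31.9, max(2.65, 0) = 2.65
Node u (S = 91): V_u = 1/1.01·[0.2200·77.4000 + 0.7800·31.9000] = 41.4950
Node d (S = 58.5): V_d = 1/1.01·[0.2200·31.9000 + 0.7800·2.6500] = 8.9950
Node 0 (S = 65): V_0 = 1/1.01·[0.2200·41.4950 + 0.7800·8.9950] = 15.9852

15.99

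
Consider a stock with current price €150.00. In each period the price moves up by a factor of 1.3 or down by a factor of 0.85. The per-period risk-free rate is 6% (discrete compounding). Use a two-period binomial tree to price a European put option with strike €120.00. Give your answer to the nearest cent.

Risk-neutral probability p = (1 + 0.06 − 0.85)/(1.3 − 0.85) = 0.2100/0.4500 = 0.4667
Terminal stock prices: S_uu = 253.5, S_ud = 165.8, S_dd = 108.4
Terminal payoffs (K − S): max(-133.5, 0) = 0, max(-45.75, 0) = 0, max(11.63, 0) = 11.63
Node u (S = 195): V_u = 1/1.06·[0.4667·0.0000 + 0.5333·0.0000] = 0.0000
Node d (S = 127.5): V_d = 1/1.06·[0.4667·0.0000 + 0.5333·11.6250] = 5.8491
Node 0 (S = 150): V_0 = 1/1.06·[0.4667·0.0000 + 0.5333·5.8491] = 2.9429

€2.94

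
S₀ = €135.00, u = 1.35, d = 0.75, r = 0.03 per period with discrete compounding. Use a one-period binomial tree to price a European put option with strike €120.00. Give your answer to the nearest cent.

Risk-neutral probability p = (1 + 0.03 − 0.75)/(1.35 − 0.75) = 0.2800/0.6000 = 0.4667
Terminal stock prices: S_u = 182.2, S_d = 101.2
Terminal payoffs (K − S): max(-62.25, 0) = 0, max(18.75, 0) = 18.75
Node 0 (S = 135): V_0 = 1/1.03·[0.4667·0.0000 + 0.5333·18.7500] = 9.7087

€9.71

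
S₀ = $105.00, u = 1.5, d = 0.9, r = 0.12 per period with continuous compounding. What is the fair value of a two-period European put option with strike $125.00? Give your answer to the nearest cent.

Risk-neutral probability p = (e^0.12 − 0.9)/(1.5 − 0.9) = 0.2275/0.6000 = 0.3792
Terminal stock prices: S_uu = 236.2, S_ud = 141.8, S_dd = 85.05
Terminal payoffs (K − S): max(-111.2, 0) = 0, max(-16.75, 0) = 0, max(39.95, 0) = 39.95
Node u (S = 157.5): V_u = e^(−0.12)·[0.3792·0.0000 + 0.6208·0.0000] = 0.0000
Node d (S = 94.5): V_d = e^(−0.12)·[0.3792·0.0000 + 0.6208·39.9500] = 21.9978
Node 0 (S = 105): V_0 = e^(−0.12)·[0.3792·0.0000 + 0.6208·21.9978] = 12.1128

$12.11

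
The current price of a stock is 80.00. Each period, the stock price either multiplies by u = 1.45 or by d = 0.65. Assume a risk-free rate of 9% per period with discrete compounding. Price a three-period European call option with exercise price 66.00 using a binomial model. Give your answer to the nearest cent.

Risk-neutral probability p = (1 + 0.09 − 0.65)/(1.45 − 0.65) = 0.4400/0.8000 = 0.5500
Terminal stock prices: S_uuu = 243.9, S_uud = 109.3, S_udd = 49.01, S_ddd = 21.97
Terminal payoffs (S − K): max(177.9, 0) = 177.9, max(43.33, 0) = 43.33, max(-16.99, 0) = 0, max(-44.03, 0) = 0
Node uu (S = 168.2): V_uu = 1/1.09·[0.5500·177.8900 + 0.4500·43.3300] = 107.6495
Node ud (S = 75.4): V_ud = 1/1.09·[0.5500·43.3300 + 0.4500·0.0000] = 21.8638
Node dd (S = 33.8): V_dd = 1/1.09·[0.5500·0.0000 + 0.4500·0.0000] = 0.0000
Node u (S = 116): V_u = 1/1.09·[0.5500·107.6495 + 0.4500·21.8638] = 63.3449
Node d (S = 52): V_d = 1/1.09·[0.5500·21.8638 + 0.4500·0.0000] = 11.0322
Node 0 (S = 80): V_0 = 1/1.09·[0.5500·63.3449 + 0.4500·11.0322] = 36.5176

36.52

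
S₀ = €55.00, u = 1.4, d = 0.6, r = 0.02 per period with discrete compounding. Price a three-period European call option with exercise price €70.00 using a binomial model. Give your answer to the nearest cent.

Risk-neutral probability p = (1 + 0.02 − 0.6)/(1.4 − 0.6) = 0.4200/0.8000 = 0.5250
Terminal stock prices: S_uuu = 150.9, S_uud = 64.68, S_udd = 27.72, S_ddd = 11.88
Terminal payoffs (S − K): max(80.92, 0) = 80.92, max(-5.32, 0) = 0, max(-42.28, 0) = 0, max(-58.12, 0) = 0
Node uu (S = 107.8): V_uu = 1/1.02·[0.5250·80.9200 + 0.4750·0.0000] = 41.6500
Node ud (S = 46.2): V_ud = 1/1.02·[0.5250·0.0000 + 0.4750·0.0000] = 0.0000
Node dd (S = 19.8): V_dd = 1/1.02·[0.5250·0.0000 + 0.4750·0.0000] = 0.0000
Node u (S = 77): V_u = 1/1.02·[0.5250·41.6500 + 0.4750·0.0000] = 21.4375
Node d (S = 33): V_d = 1/1.02·[0.5250·0.0000 + 0.4750·0.0000] = 0.0000
Node 0 (S = 55): V_0 = 1/1.02·[0.5250·21.4375 + 0.4750·0.0000] = 11.0340

€11.03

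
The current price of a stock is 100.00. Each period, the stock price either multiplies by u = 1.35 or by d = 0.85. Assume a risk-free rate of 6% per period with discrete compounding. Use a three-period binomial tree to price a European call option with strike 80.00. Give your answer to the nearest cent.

35.88

Risk-neutral probability p = (1 + 0.06 − 0.85)/(1.35 − 0.85) = 0.2100/0.5000 = 0.4200
Terminal stock prices: S_uuu = 246, S_uud = 154.9, S_udd = 97.54, S_ddd = 61.41
Terminal payoffs (S − K): max(166, 0) = 166, max(74.91, 0) = 74.91, max(17.54, 0) = 17.54, max(-18.59, 0) = 0
Node uu (S = 182.3): V_uu = 1/1.06·[0.4200·166.0375 + 0.5800·74.9125] = 106.7783
Node ud (S = 114.8): V_ud = 1/1.06·[0.4200·74.9125 + 0.5800·17.5375] = 39.2783
Node dd (S = 72.25): V_dd = 1/1.06·[0.4200·17.5375 + 0.5800·0.0000] = 6.9488
Node u (S = 135): V_u = 1/1.06·[0.4200·106.7783 + 0.5800·39.2783] = 63.8003
Node d (S = 85): V_d = 1/1.06·[0.4200·39.2783 + 0.5800·6.9488] = 19.3653
Node 0 (S = 100): V_0 = 1/1.06·[0.4200·63.8003 + 0.5800·19.3653] = 35.8755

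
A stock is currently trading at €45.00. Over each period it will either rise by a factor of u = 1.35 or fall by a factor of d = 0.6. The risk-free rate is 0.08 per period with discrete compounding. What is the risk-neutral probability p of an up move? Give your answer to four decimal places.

p = 0.6400

Risk-neutral probability p = (1 + 0.08 − 0.6)/(1.35 − 0.6) = 0.4800/0.7500 = 0.6400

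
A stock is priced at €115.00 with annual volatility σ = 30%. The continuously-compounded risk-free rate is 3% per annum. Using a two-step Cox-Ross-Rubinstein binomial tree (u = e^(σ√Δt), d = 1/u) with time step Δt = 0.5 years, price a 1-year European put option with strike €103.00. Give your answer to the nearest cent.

€7.21

CRR parameters: u = e^(σ√Δt) = e^(0.3·√0.5) = 1.2363, d = 1/u = 0.8089
Per-period rate: rΔt = 0.03·0.5 = 0.015, so R = e^0.015 = 1.0151
Risk-neutral probability p = (e^0.015 − 0.8089)/(1.2363 − 0.8089) = 0.2063/0.4275 = 0.4825
Terminal stock prices: S_uu = 175.8, S_ud = 115, S_dd = 75.24
Terminal payoffs (K − S): max(-72.77, 0) = 0, max(-12, 0) = 0, max(27.76, 0) = 27.76
Node u (S = 142.2): V_u = e^(−0.015)·[0.4825·0.0000 + 0.5175·0.0000] = 0.0000
Node d (S = 93.02): V_d = e^(−0.015)·[0.4825·0.0000 + 0.5175·27.7611] = 14.1519
Node 0 (S = 115): V_0 = e^(−0.015)·[0.4825·0.0000 + 0.5175·14.1519] = 7.2143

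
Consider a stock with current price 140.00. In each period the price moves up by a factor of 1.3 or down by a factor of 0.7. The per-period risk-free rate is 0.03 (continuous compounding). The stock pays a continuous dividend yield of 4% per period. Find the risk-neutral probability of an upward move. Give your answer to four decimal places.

p = 0.4834

Per-period risk-free factor R = e^0.03 = 1.0305; dividend-adjusted growth = e^(0.03−0.04) = 0.9900.
Risk-neutral probability p = (0.9900 − 0.7)/(1.3 − 0.7) = 0.2900/0.6000 = 0.4834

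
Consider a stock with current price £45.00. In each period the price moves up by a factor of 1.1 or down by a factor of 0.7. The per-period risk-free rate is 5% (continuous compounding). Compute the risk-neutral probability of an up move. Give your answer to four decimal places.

Risk-neutral probability p = (e^0.05 − 0.7)/(1.1 − 0.7) = 0.3513/0.4000 = 0.8782

p = 0.8782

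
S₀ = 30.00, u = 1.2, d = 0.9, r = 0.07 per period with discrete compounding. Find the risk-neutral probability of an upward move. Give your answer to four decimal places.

Risk-neutral probability p = (1 + 0.07 − 0.9)/(1.2 − 0.9) = 0.1700/0.3000 = 0.5667

p = 0.5667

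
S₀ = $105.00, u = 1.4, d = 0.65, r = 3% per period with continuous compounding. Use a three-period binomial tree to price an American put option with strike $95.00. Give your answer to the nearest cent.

$18.98

Risk-neutral probability p = (e^0.03 − 0.65)/(1.4 − 0.65) = 0.3805/0.7500 = 0.5073
Terminal stock prices: S_uuu = 288.1, S_uud = 133.8, S_udd = 62.11, S_ddd = 28.84
Terminal payoffs (K − S): max(-193.1, 0) = 0, max(-38.77, 0) = 0, max(32.89, 0) = 32.89, max(66.16, 0) = 66.16
Node uu (S = 205.8): continuation = e^(−0.03)·[0.5073·0.0000 + 0.4927·0.0000] = 0.0000; exercise value = 0.0000 ≤ continuation, so V_uu = 0.0000
Node ud (S = 95.55): continuation = e^(−0.03)·[0.5073·0.0000 + 0.4927·32.8925] = 15.7280; exercise value = 0.0000 ≤ continuation, so V_ud = 15.7280
Node dd (S = 44.36): continuation = e^(−0.03)·[0.5073·32.8925 + 0.4927·66.1644] = 47.8298; exercise value = 50.6375 > continuation, so V_dd = 50.6375 (exercise)
Node u (S = 147): continuation = e^(−0.03)·[0.5073·0.0000 + 0.4927·15.7280] = 7.5206; exercise value = 0.0000 ≤ continuation, so V_u = 7.5206
Node d (S = 68.25): continuation = e^(−0.03)·[0.5073·15.7280 + 0.4927·50.6375] = 31.9557; exercise value = 26.7500 ≤ continuation, so V_d = 31.9557
Node 0 (S = 105): continuation = e^(−0.03)·[0.5073·7.5206 + 0.4927·31.9557] = 18.9823; exercise value = 0.0000 ≤ continuation, so V_0 = 18.9823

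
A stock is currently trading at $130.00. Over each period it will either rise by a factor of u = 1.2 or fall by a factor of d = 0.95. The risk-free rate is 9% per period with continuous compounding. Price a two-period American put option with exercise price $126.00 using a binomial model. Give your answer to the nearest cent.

$1.30

Risk-neutral probability p = (e^0.09 − 0.95)/(1.2 − 0.95) = 0.1442/0.2500 = 0.5767
Terminal stock prices: S_uu = 187.2, S_ud = 148.2, S_dd = 117.3
Terminal payoffs (K − S): max(-61.2, 0) = 0, max(-22.2, 0) = 0, max(8.675, 0) = 8.675
Node u (S = 156): continuation = e^(−0.09)·[0.5767·0.0000 + 0.4233·0.0000] = 0.0000; exercise value = 0.0000 ≤ continuation, so V_u = 0.0000
Node d (S = 123.5): continuation = e^(−0.09)·[0.5767·0.0000 + 0.4233·8.6750] = 3.3561; exercise value = 2.5000 ≤ continuation, so V_d = 3.3561
Node 0 (S = 130): continuation = e^(−0.09)·[0.5767·0.0000 + 0.4233·3.3561] = 1.2984; exercise value = 0.0000 ≤ continuation, so V_0 = 1.2984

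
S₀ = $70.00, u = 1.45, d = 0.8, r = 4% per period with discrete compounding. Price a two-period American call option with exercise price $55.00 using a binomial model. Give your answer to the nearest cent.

Risk-neutral probability p = (1 + 0.04 − 0.8)/(1.45 − 0.8) = 0.2400/0.6500 = 0.3692
Terminal stock prices: S_uu = 147.2, S_ud = 81.2, S_dd = 44.8
Terminal payoffs (S − K): max(92.18, 0) = 92.18, max(26.2, 0) = 26.2, max(-10.2, 0) = 0
Node u (S = 101.5): continuation = 1/1.04·[0.3692·92.1750 + 0.6308·26.2000] = 48.6154; exercise value = 46.5000 ≤ continuation, so V_u = 48.6154
Node d (S = 56): continuation = 1/1.04·[0.3692·26.2000 + 0.6308·0.0000] = 9.3018; exercise value = 1.0000 ≤ continuation, so V_d = 9.3018
Node 0 (S = 70): continuation = 1/1.04·[0.3692·48.6154 + 0.6308·9.3018] = 22.9015; exercise value = 15.0000 ≤ continuation, so V_0 = 22.9015

$22.90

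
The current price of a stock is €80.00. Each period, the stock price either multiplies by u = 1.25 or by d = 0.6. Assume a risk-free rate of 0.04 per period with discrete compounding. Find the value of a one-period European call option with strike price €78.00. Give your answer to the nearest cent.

Risk-neutral probability p = (1 + 0.04 − 0.6)/(1.25 − 0.6) = 0.4400/0.6500 = 0.6769
Terminal stock prices: S_u = 100, S_d = 48
Terminal payoffs (S − K): max(22, 0) = 22, max(-30, 0) = 0
Node 0 (S = 80): V_0 = 1/1.04·[0.6769·22.0000 + 0.3231·0.0000] = 14.3195

€14.32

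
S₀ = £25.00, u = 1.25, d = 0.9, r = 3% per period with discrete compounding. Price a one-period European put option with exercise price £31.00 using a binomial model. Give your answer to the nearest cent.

Risk-neutral probability p = (1 + 0.03 − 0.9)/(1.25 − 0.9) = 0.1300/0.3500 = 0.3714
Terminal stock prices: S_u = 31.25, S_d = 22.5
Terminal payoffs (K − S): max(-0.25, 0) = 0, max(8.5, 0) = 8.5
Node 0 (S = 25): V_0 = 1/1.03·[0.3714·0.0000 + 0.6286·8.5000] = 5.1872

£5.19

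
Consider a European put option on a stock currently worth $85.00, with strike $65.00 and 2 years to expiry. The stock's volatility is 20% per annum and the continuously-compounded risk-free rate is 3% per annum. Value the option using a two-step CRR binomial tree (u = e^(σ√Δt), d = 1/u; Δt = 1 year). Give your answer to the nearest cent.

$1.70

CRR parameters: u = e^(σ√Δt) = e^(0.2·√1) = 1.2214, d = 1/u = 0.8187
Per-period rate: rΔt = 0.03·1 = 0.03, so R = e^0.03 = 1.0305
Risk-neutral probability p = (e^0.03 − 0.8187)/(1.2214 − 0.8187) = 0.2117/0.4027 = 0.5258
Terminal stock prices: S_uu = 126.8, S_ud = 85, S_dd = 56.98
Terminal payoffs (K − S): max(-61.81, 0) = 0, max(-20, 0) = 0, max(8.023, 0) = 8.023
Node u (S = 103.8): V_u = e^(−0.03)·[0.5258·0.0000 + 0.4742·0.0000] = 0.0000
Node d (S = 69.59): V_d = e^(−0.03)·[0.5258·0.0000 + 0.4742·8.0228] = 3.6920
Node 0 (S = 85): V_0 = e^(−0.03)·[0.5258·0.0000 + 0.4742·3.6920] = 1.6990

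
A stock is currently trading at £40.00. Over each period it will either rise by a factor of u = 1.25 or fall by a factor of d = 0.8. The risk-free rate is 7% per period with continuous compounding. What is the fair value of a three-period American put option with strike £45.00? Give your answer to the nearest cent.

£5.82

Risk-neutral probability p = (e^0.07 − 0.8)/(1.25 − 0.8) = 0.2725/0.4500 = 0.6056
Terminal stock prices: S_uuu = 78.12, S_uud = 50, S_udd = 32, S_ddd = 20.48
Terminal payoffs (K − S): max(-33.12, 0) = 0, max(-5, 0) = 0, max(13, 0) = 13, max(24.52, 0) = 24.52
Node uu (S = 62.5): continuation = e^(−0.07)·[0.6056·0.0000 + 0.3944·0.0000] = 0.0000; exercise value = 0.0000 ≤ continuation, so V_uu = 0.0000
Node ud (S = 40): continuation = e^(−0.07)·[0.6056·0.0000 + 0.3944·13.0000] = 4.7809; exercise value = 5.0000 > continuation, so V_ud = 5.0000 (exercise)
Node dd (S = 25.6): continuation = e^(−0.07)·[0.6056·13.0000 + 0.3944·24.5200] = 16.3577; exercise value = 19.4000 > continuation, so V_dd = 19.4000 (exercise)
Node u (S = 50): continuation = e^(−0.07)·[0.6056·0.0000 + 0.3944·5.0000] = 1.8388; exercise value = 0.0000 ≤ continuation, so V_u = 1.8388
Node d (S = 32): continuation = e^(−0.07)·[0.6056·5.0000 + 0.3944·19.4000] = 9.9577; exercise value = 13.0000 > continuation, so V_d = 13.0000 (exercise)
Node 0 (S = 40): continuation = e^(−0.07)·[0.6056·1.8388 + 0.3944·13.0000] = 5.8191; exercise value = 5.0000 ≤ continuation, so V_0 = 5.8191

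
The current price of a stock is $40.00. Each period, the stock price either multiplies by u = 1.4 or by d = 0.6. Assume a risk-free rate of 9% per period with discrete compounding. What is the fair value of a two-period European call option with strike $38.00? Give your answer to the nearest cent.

$12.76

Risk-neutral probability p = (1 + 0.09 − 0.6)/(1.4 − 0.6) = 0.4900/0.8000 = 0.6125
Terminal stock prices: S_uu = 78.4, S_ud = 33.6, S_dd = 14.4
Terminal payoffs (S − K): max(40.4, 0) = 40.4, max(-4.4, 0) = 0, max(-23.6, 0) = 0
Node u (S = 56): V_u = 1/1.09·[0.6125·40.4000 + 0.3875·0.0000] = 22.7018
Node d (S = 24): V_d = 1/1.09·[0.6125·0.0000 + 0.3875·0.0000] = 0.0000
Node 0 (S = 40): V_0 = 1/1.09·[0.6125·22.7018 + 0.3875·0.0000] = 12.7568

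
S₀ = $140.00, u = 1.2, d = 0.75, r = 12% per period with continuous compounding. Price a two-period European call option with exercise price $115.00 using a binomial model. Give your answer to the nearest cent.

$50.28

Risk-neutral probability p = (e^0.12 − 0.75)/(1.2 − 0.75) = 0.3775/0.4500 = 0.8389
Terminal stock prices: S_uu = 201.6, S_ud = 126, S_dd = 78.75
Terminal payoffs (S − K): max(86.6, 0) = 86.6, max(11, 0) = 11, max(-36.25, 0) = 0
Node u (S = 168): V_u = e^(−0.12)·[0.8389·86.6000 + 0.1611·11.0000] = 66.0041
Node d (S = 105): V_d = e^(−0.12)·[0.8389·11.0000 + 0.1611·0.0000] = 8.1842
Node 0 (S = 140): V_0 = e^(−0.12)·[0.8389·66.0041 + 0.1611·8.1842] = 50.2780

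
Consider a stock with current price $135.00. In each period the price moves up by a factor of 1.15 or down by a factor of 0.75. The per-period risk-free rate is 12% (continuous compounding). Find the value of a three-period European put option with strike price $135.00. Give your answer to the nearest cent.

Risk-neutral probability p = (e^0.12 − 0.75)/(1.15 − 0.75) = 0.3775/0.4000 = 0.9437
Terminal stock prices: S_uuu = 205.3, S_uud = 133.9, S_udd = 87.33, S_ddd = 56.95
Terminal payoffs (K − S): max(-70.32, 0) = 0, max(1.097, 0) = 1.097, max(47.67, 0) = 47.67, max(78.05, 0) = 78.05
Node uu (S = 178.5): V_uu = e^(−0.12)·[0.9437·0.0000 + 0.0563·1.0969] = 0.0547
Node ud (S = 116.4): V_ud = e^(−0.12)·[0.9437·1.0969 + 0.0563·47.6719] = 3.2968
Node dd (S = 75.94): V_dd = e^(−0.12)·[0.9437·47.6719 + 0.0563·78.0469] = 43.7968
Node u (S = 155.2): V_u = e^(−0.12)·[0.9437·0.0547 + 0.0563·3.2968] = 0.2103
Node d (S = 101.2): V_d = e^(−0.12)·[0.9437·3.2968 + 0.0563·43.7968] = 4.9448
Node 0 (S = 135): V_0 = e^(−0.12)·[0.9437·0.2103 + 0.0563·4.9448] = 0.4228

$0.42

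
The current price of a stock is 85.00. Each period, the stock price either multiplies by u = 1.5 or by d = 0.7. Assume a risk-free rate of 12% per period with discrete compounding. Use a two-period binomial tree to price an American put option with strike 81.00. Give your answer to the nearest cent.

Risk-neutral probability p = (1 + 0.12 − 0.7)/(1.5 − 0.7) = 0.4200/0.8000 = 0.5250
Terminal stock prices: S_uu = 191.2, S_ud = 89.25, S_dd = 41.65
Terminal payoffs (K − S): max(-110.2, 0) = 0, max(-8.25, 0) = 0, max(39.35, 0) = 39.35
Node u (S = 127.5): continuation = 1/1.12·[0.5250·0.0000 + 0.4750·0.0000] = 0.0000; exercise value = 0.0000 ≤ continuation, so V_u = 0.0000
Node d (S = 59.5): continuation = 1/1.12·[0.5250·0.0000 + 0.4750·39.3500] = 16.6886; exercise value = 21.5000 > continuation, so V_d = 21.5000 (exercise)
Node 0 (S = 85): continuation = 1/1.12·[0.5250·0.0000 + 0.4750·21.5000] = 9.1183; exercise value = 0.0000 ≤ continuation, so V_0 = 9.1183

9.12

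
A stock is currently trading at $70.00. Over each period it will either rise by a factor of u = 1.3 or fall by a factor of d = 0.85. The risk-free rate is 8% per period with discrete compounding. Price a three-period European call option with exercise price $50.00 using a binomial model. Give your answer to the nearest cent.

$30.96

Risk-neutral probability p = (1 + 0.08 − 0.85)/(1.3 − 0.85) = 0.2300/0.4500 = 0.5111
Terminal stock prices: S_uuu = 153.8, S_uud = 100.6, S_udd = 65.75, S_ddd = 42.99
Terminal payoffs (S − K): max(103.8, 0) = 103.8, max(50.56, 0) = 50.56, max(15.75, 0) = 15.75, max(-7.011, 0) = 0
Node uu (S = 118.3): V_uu = 1/1.08·[0.5111·103.7900 + 0.4889·50.5550] = 72.0037
Node ud (S = 77.35): V_ud = 1/1.08·[0.5111·50.5550 + 0.4889·15.7475] = 31.0537
Node dd (S = 50.57): V_dd = 1/1.08·[0.5111·15.7475 + 0.4889·0.0000] = 7.4525
Node u (S = 91): V_u = 1/1.08·[0.5111·72.0037 + 0.4889·31.0537] = 48.1331
Node d (S = 59.5): V_d = 1/1.08·[0.5111·31.0537 + 0.4889·7.4525] = 18.0698
Node 0 (S = 70): V_0 = 1/1.08·[0.5111·48.1331 + 0.4889·18.0698] = 30.9587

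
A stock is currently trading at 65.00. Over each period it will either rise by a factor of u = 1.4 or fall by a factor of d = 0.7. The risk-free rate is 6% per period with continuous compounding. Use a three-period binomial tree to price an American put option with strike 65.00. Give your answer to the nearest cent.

Risk-neutral probability p = (e^0.06 − 0.7)/(1.4 − 0.7) = 0.3618/0.7000 = 0.5169
Terminal stock prices: S_uuu = 178.4, S_uud = 89.18, S_udd = 44.59, S_ddd = 22.29
Terminal payoffs (K − S): max(-113.4, 0) = 0, max(-24.18, 0) = 0, max(20.41, 0) = 20.41, max(42.71, 0) = 42.71
Node uu (S = 127.4): continuation = e^(−0.06)·[0.5169·0.0000 + 0.4831·0.0000] = 0.0000; exercise value = 0.0000 ≤ continuation, so V_uu = 0.0000
Node ud (S = 63.7): continuation = e^(−0.06)·[0.5169·0.0000 + 0.4831·20.4100] = 9.2857; exercise value = 1.3000 ≤ continuation, so V_ud = 9.2857
Node dd (S = 31.85): continuation = e^(−0.06)·[0.5169·20.4100 + 0.4831·42.7050] = 29.3647; exercise value = 33.1500 > continuation, so V_dd = 33.1500 (exercise)
Node u (S = 91): continuation = e^(−0.06)·[0.5169·0.0000 + 0.4831·9.2857] = 4.2246; exercise value = 0.0000 ≤ continuation, so V_u = 4.2246
Node d (S = 45.5): continuation = e^(−0.06)·[0.5169·9.2857 + 0.4831·33.1500] = 19.6022; exercise value = 19.5000 ≤ continuation, so V_d = 19.6022
Node 0 (S = 65): continuation = e^(−0.06)·[0.5169·4.2246 + 0.4831·19.6022] = 10.9747; exercise value = 0.0000 ≤ continuation, so V_0 = 10.9747

10.97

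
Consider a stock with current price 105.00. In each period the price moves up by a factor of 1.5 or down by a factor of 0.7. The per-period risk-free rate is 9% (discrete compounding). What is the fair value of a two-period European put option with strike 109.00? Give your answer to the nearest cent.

12.72

Risk-neutral probability p = (1 + 0.09 − 0.7)/(1.5 − 0.7) = 0.3900/0.8000 = 0.4875
Terminal stock prices: S_uu = 236.2, S_ud = 110.2, S_dd = 51.45
Terminal payoffs (K − S): max(-127.2, 0) = 0, max(-1.25, 0) = 0, max(57.55, 0) = 57.55
Node u (S = 157.5): V_u = 1/1.09·[0.4875·0.0000 + 0.5125·0.0000] = 0.0000
Node d (S = 73.5): V_d = 1/1.09·[0.4875·0.0000 + 0.5125·57.5500] = 27.0591
Node 0 (S = 105): V_0 = 1/1.09·[0.4875·0.0000 + 0.5125·27.0591] = 12.7227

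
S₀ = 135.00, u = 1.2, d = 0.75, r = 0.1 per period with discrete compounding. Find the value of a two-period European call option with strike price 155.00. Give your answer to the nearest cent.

19.70

Risk-neutral probability p = (1 + 0.1 − 0.75)/(1.2 − 0.75) = 0.3500/0.4500 = 0.7778
Terminal stock prices: S_uu = 194.4, S_ud = 121.5, S_dd = 75.94
Terminal payoffs (S − K): max(39.4, 0) = 39.4, max(-33.5, 0) = 0, max(-79.06, 0) = 0
Node u (S = 162): V_u = 1/1.1·[0.7778·39.4000 + 0.2222·0.0000] = 27.8586
Node d (S = 101.2): V_d = 1/1.1·[0.7778·0.0000 + 0.2222·0.0000] = 0.0000
Node 0 (S = 135): V_0 = 1/1.1·[0.7778·27.8586 + 0.2222·0.0000] = 19.6980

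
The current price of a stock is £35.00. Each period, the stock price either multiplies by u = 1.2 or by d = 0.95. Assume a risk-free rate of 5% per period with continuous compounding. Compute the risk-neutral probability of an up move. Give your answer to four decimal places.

Risk-neutral probability p = (e^0.05 − 0.95)/(1.2 − 0.95) = 0.1013/0.2500 = 0.4051

p = 0.4051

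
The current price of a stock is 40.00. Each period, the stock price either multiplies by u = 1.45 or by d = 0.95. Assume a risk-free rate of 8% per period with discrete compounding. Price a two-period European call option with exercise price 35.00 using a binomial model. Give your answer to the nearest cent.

Risk-neutral probability p = (1 + 0.08 − 0.95)/(1.45 − 0.95) = 0.1300/0.5000 = 0.2600
Terminal stock prices: S_uu = 84.1, S_ud = 55.1, S_dd = 36.1
Terminal payoffs (S − K): max(49.1, 0) = 49.1, max(20.1, 0) = 20.1, max(1.1, 0) = 1.1
Node u (S = 58): V_u = 1/1.08·[0.2600·49.1000 + 0.7400·20.1000] = 25.5926
Node d (S = 38): V_d = 1/1.08·[0.2600·20.1000 + 0.7400·1.1000] = 5.5926
Node 0 (S = 40): V_0 = 1/1.08·[0.2600·25.5926 + 0.7400·5.5926] = 9.9931

9.99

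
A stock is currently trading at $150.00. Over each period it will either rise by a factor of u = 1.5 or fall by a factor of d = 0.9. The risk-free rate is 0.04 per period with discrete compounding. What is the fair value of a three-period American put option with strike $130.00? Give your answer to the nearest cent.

$8.27

Risk-neutral probability p = (1 + 0.04 − 0.9)/(1.5 − 0.9) = 0.1400/0.6000 = 0.2333
Terminal stock prices: S_uuu = 506.2, S_uud = 303.8, S_udd = 182.2, S_ddd = 109.4
Terminal payoffs (K − S): max(-376.2, 0) = 0, max(-173.8, 0) = 0, max(-52.25, 0) = 0, max(20.65, 0) = 20.65
Node uu (S = 337.5): continuation = 1/1.04·[0.2333·0.0000 + 0.7667·0.0000] = 0.0000; exercise value = 0.0000 ≤ continuation, so V_uu = 0.0000
Node ud (S = 202.5): continuation = 1/1.04·[0.2333·0.0000 + 0.7667·0.0000] = 0.0000; exercise value = 0.0000 ≤ continuation, so V_ud = 0.0000
Node dd (S = 121.5): continuation = 1/1.04·[0.2333·0.0000 + 0.7667·20.6500] = 15.2228; exercise value = 8.5000 ≤ continuation, so V_dd = 15.2228
Node u (S = 225): continuation = 1/1.04·[0.2333·0.0000 + 0.7667·0.0000] = 0.0000; exercise value = 0.0000 ≤ continuation, so V_u = 0.0000
Node d (S = 135): continuation = 1/1.04·[0.2333·0.0000 + 0.7667·15.2228] = 11.2219; exercise value = 0.0000 ≤ continuation, so V_d = 11.2219
Node 0 (S = 150): continuation = 1/1.04·[0.2333·0.0000 + 0.7667·11.2219] = 8.2726; exercise value = 0.0000 ≤ continuation, so V_0 = 8.2726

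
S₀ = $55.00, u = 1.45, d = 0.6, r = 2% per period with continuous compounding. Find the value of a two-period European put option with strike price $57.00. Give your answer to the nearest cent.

$13.53

Risk-neutral probability p = (e^0.02 − 0.6)/(1.45 − 0.6) = 0.4202/0.8500 = 0.4944
Terminal stock prices: S_uu = 115.6, S_ud = 47.85, S_dd = 19.8
Terminal payoffs (K − S): max(-58.64, 0) = 0, max(9.15, 0) = 9.15, max(37.2, 0) = 37.2
Node u (S = 79.75): V_u = e^(−0.02)·[0.4944·0.0000 + 0.5056·9.1500] = 4.5350
Node d (S = 33): V_d = e^(−0.02)·[0.4944·9.1500 + 0.5056·37.2000] = 22.8713
Node 0 (S = 55): V_0 = e^(−0.02)·[0.4944·4.5350 + 0.5056·22.8713] = 13.5333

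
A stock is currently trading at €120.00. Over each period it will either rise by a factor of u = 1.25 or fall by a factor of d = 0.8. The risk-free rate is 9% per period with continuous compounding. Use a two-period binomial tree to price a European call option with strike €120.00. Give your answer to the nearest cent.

€24.09

Risk-neutral probability p = (e^0.09 − 0.8)/(1.25 − 0.8) = 0.2942/0.4500 = 0.6537
Terminal stock prices: S_uu = 187.5, S_ud = 120, S_dd = 76.8
Terminal payoffs (S − K): max(67.5, 0) = 67.5, max(0, 0) = 0, max(-43.2, 0) = 0
Node u (S = 150): V_u = e^(−0.09)·[0.6537·67.5000 + 0.3463·0.0000] = 40.3283
Node d (S = 96): V_d = e^(−0.09)·[0.6537·0.0000 + 0.3463·0.0000] = 0.0000
Node 0 (S = 120): V_0 = e^(−0.09)·[0.6537·40.3283 + 0.3463·0.0000] = 24.0943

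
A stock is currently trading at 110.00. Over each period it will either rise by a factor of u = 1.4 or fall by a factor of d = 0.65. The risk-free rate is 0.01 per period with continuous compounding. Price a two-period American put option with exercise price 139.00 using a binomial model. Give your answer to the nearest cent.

44.26

Risk-neutral probability p = (e^0.01 − 0.65)/(1.4 − 0.65) = 0.3601/0.7500 = 0.4801
Terminal stock prices: S_uu = 215.6, S_ud = 100.1, S_dd = 46.48
Terminal payoffs (K − S): max(-76.6, 0) = 0, max(38.9, 0) = 38.9, max(92.53, 0) = 92.53
Node u (S = 154): continuation = e^(−0.01)·[0.4801·0.0000 + 0.5199·38.9000] = 20.0242; exercise value = 0.0000 ≤ continuation, so V_u = 20.0242
Node d (S = 71.5): continuation = e^(−0.01)·[0.4801·38.9000 + 0.5199·92.5250] = 66.1169; exercise value = 67.5000 > continuation, so V_d = 67.5000 (exercise)
Node 0 (S = 110): continuation = e^(−0.01)·[0.4801·20.0242 + 0.5199·67.5000] = 44.2636; exercise value = 29.0000 ≤ continuation, so V_0 = 44.2636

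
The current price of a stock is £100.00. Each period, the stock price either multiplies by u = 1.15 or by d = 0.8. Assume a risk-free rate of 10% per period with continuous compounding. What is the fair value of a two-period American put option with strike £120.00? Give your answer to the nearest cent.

£20.00

Risk-neutral probability p = (e^0.1 − 0.8)/(1.15 − 0.8) = 0.3052/0.3500 = 0.8719
Terminal stock prices: S_uu = 132.2, S_ud = 92, S_dd = 64
Terminal payoffs (K − S): max(-12.25, 0) = 0, max(28, 0) = 28, max(56, 0) = 56
Node u (S = 115): continuation = e^(−0.1)·[0.8719·0.0000 + 0.1281·28.0000] = 3.2450; exercise value = 5.0000 > continuation, so V_u = 5.0000 (exercise)
Node d (S = 80): continuation = e^(−0.1)·[0.8719·28.0000 + 0.1281·56.0000] = 28.5805; exercise value = 40.0000 > continuation, so V_d = 40.0000 (exercise)
Node 0 (S = 100): continuation = e^(−0.1)·[0.8719·5.0000 + 0.1281·40.0000] = 8.5805; exercise value = 20.0000 > continuation, so V_0 = 20.0000 (exercise)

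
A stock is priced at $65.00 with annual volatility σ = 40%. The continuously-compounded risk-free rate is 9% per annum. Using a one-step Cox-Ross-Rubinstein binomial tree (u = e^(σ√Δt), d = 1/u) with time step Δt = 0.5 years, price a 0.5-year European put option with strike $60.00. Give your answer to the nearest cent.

CRR parameters: u = e^(σ√Δt) = e^(0.4·√0.5) = 1.3269, d = 1/u = 0.7536
Per-period rate: rΔt = 0.09·0.5 = 0.045, so R = e^0.045 = 1.0460
Risk-neutral probability p = (e^0.045 − 0.7536)/(1.3269 − 0.7536) = 0.2924/0.5733 = 0.5100
Terminal stock prices: S_u = 86.25, S_d = 48.99
Terminal payoffs (K − S): max(-26.25, 0) = 0, max(11.01, 0) = 11.01
Node 0 (S = 65): V_0 = e^(−0.045)·[0.5100·0.0000 + 0.4900·11.0135] = 5.1586

$5.16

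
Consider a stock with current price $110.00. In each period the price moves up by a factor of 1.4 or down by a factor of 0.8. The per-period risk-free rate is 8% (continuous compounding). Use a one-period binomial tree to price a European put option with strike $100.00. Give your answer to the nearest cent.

$5.85

Risk-neutral probability p = (e^0.08 − 0.8)/(1.4 − 0.8) = 0.2833/0.6000 = 0.4721
Terminal stock prices: S_u = 154, S_d = 88
Terminal payoffs (K − S): max(-54, 0) = 0, max(12, 0) = 12
Node 0 (S = 110): V_0 = e^(−0.08)·[0.4721·0.0000 + 0.5279·12.0000] = 5.8473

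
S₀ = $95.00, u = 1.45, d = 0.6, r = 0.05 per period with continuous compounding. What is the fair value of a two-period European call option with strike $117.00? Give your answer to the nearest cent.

$21.10

Risk-neutral probability p = (e^0.05 − 0.6)/(1.45 − 0.6) = 0.4513/0.8500 = 0.5309
Terminal stock prices: S_uu = 199.7, S_ud = 82.65, S_dd = 34.2
Terminal payoffs (S − K): max(82.74, 0) = 82.74, max(-34.35, 0) = 0, max(-82.8, 0) = 0
Node u (S = 137.8): V_u = e^(−0.05)·[0.5309·82.7375 + 0.4691·0.0000] = 41.7836
Node d (S = 57): V_d = e^(−0.05)·[0.5309·0.0000 + 0.4691·0.0000] = 0.0000
Node 0 (S = 95): V_0 = e^(−0.05)·[0.5309·41.7836 + 0.4691·0.0000] = 21.1013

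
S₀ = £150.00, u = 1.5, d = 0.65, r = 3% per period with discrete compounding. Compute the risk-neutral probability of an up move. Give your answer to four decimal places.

Risk-neutral probability p = (1 + 0.03 − 0.65)/(1.5 − 0.65) = 0.3800/0.8500 = 0.4471

p = 0.4471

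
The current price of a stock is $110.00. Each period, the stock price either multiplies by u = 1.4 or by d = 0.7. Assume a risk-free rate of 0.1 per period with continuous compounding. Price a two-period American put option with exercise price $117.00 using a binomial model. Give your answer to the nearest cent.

$17.08

Risk-neutral probability p = (e^0.1 − 0.7)/(1.4 − 0.7) = 0.4052/0.7000 = 0.5788
Terminal stock prices: S_uu = 215.6, S_ud = 107.8, S_dd = 53.9
Terminal payoffs (K − S): max(-98.6, 0) = 0, max(9.2, 0) = 9.2, max(63.1, 0) = 63.1
Node u (S = 154): continuation = e^(−0.1)·[0.5788·0.0000 + 0.4212·9.2000] = 3.5062; exercise value = 0.0000 ≤ continuation, so V_u = 3.5062
Node d (S = 77): continuation = e^(−0.1)·[0.5788·9.2000 + 0.4212·63.1000] = 28.8660; exercise value = 40.0000 > continuation, so V_d = 40.0000 (exercise)
Node 0 (S = 110): continuation = e^(−0.1)·[0.5788·3.5062 + 0.4212·40.0000] = 17.0804; exercise value = 7.0000 ≤ continuation, so V_0 = 17.0804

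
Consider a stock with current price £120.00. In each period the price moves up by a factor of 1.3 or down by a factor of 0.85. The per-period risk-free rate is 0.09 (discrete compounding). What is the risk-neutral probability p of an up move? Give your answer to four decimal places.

p = 0.5333

Risk-neutral probability p = (1 + 0.09 − 0.85)/(1.3 − 0.85) = 0.2400/0.4500 = 0.5333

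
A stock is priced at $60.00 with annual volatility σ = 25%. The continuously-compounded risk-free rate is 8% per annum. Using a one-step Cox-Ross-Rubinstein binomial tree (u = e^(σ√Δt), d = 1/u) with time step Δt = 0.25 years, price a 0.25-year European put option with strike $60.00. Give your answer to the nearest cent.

$3.11

CRR parameters: u = e^(σ√Δt) = e^(0.25·√0.25) = 1.1331, d = 1/u = 0.8825
Per-period rate: rΔt = 0.08·0.25 = 0.02, so R = e^0.02 = 1.0202
Risk-neutral probability p = (e^0.02 − 0.8825)/(1.1331 − 0.8825) = 0.1377/0.2507 = 0.5494
Terminal stock prices: S_u = 67.99, S_d = 52.95
Terminal payoffs (K − S): max(-7.989, 0) = 0, max(7.05, 0) = 7.05
Node 0 (S = 60): V_0 = e^(−0.02)·[0.5494·0.0000 + 0.4506·7.0502] = 3.1140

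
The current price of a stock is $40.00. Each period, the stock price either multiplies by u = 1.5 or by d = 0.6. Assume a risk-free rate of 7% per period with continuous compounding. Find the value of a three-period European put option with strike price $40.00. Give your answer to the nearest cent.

Risk-neutral probability p = (e^0.07 − 0.6)/(1.5 − 0.6) = 0.4725/0.9000 = 0.5250
Terminal stock prices: S_uuu = 135, S_uud = 54, S_udd = 21.6, S_ddd = 8.64
Terminal payoffs (K − S): max(-95, 0) = 0, max(-14, 0) = 0, max(18.4, 0) = 18.4, max(31.36, 0) = 31.36
Node uu (S = 90): V_uu = e^(−0.07)·[0.5250·0.0000 + 0.4750·0.0000] = 0.0000
Node ud (S = 36): V_ud = e^(−0.07)·[0.5250·0.0000 + 0.4750·18.4000] = 8.1490
Node dd (S = 14.4): V_dd = e^(−0.07)·[0.5250·18.4000 + 0.4750·31.3600] = 22.8958
Node u (S = 60): V_u = e^(−0.07)·[0.5250·0.0000 + 0.4750·8.1490] = 3.6090
Node d (S = 24): V_d = e^(−0.07)·[0.5250·8.1490 + 0.4750·22.8958] = 14.1291
Node 0 (S = 40): V_0 = e^(−0.07)·[0.5250·3.6090 + 0.4750·14.1291] = 8.0241

$8.02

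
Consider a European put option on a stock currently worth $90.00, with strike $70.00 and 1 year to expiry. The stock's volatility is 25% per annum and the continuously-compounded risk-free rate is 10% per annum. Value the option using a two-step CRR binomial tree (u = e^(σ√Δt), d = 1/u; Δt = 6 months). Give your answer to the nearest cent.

CRR parameters: u = e^(σ√Δt) = e^(0.25·√0.5) = 1.1934, d = 1/u = 0.8380
Per-period rate: rΔt = 0.1·0.5 = 0.05, so R = e^0.05 = 1.0513
Risk-neutral probability p = (e^0.05 − 0.8380)/(1.1934 − 0.8380) = 0.2133/0.3554 = 0.6002
Terminal stock prices: S_uu = 128.2, S_ud = 90, S_dd = 63.2
Terminal payoffs (K − S): max(-58.17, 0) = 0, max(-20, 0) = 0, max(6.803, 0) = 6.803
Node u (S = 107.4): V_u = e^(−0.05)·[0.6002·0.0000 + 0.3998·0.0000] = 0.0000
Node d (S = 75.42): V_d = e^(−0.05)·[0.6002·0.0000 + 0.3998·6.8030] = 2.5873
Node 0 (S = 90): V_0 = e^(−0.05)·[0.6002·0.0000 + 0.3998·2.5873] = 0.9840

$0.98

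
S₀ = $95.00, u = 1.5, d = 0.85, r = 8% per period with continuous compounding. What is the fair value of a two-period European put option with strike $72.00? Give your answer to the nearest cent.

$1.18

Risk-neutral probability p = (e^0.08 − 0.85)/(1.5 − 0.85) = 0.2333/0.6500 = 0.3589
Terminal stock prices: S_uu = 213.8, S_ud = 121.1, S_dd = 68.64
Terminal payoffs (K − S): max(-141.8, 0) = 0, max(-49.12, 0) = 0, max(3.363, 0) = 3.363
Node u (S = 142.5): V_u = e^(−0.08)·[0.3589·0.0000 + 0.6411·0.0000] = 0.0000
Node d (S = 80.75): V_d = e^(−0.08)·[0.3589·0.0000 + 0.6411·3.3625] = 1.9900
Node 0 (S = 95): V_0 = e^(−0.08)·[0.3589·0.0000 + 0.6411·1.9900] = 1.1777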